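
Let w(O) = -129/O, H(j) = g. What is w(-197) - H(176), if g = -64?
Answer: 12737/197 ≈ 64.655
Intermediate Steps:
H(j) = -64
w(-197) - H(176) = -129/(-197) - 1*(-64) = -129*(-1/197) + 64 = 129/197 + 64 = 12737/197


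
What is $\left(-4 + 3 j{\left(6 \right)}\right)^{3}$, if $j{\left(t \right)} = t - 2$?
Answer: $512$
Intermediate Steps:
$j{\left(t \right)} = -2 + t$ ($j{\left(t \right)} = t - 2 = -2 + t$)
$\left(-4 + 3 j{\left(6 \right)}\right)^{3} = \left(-4 + 3 \left(-2 + 6\right)\right)^{3} = \left(-4 + 3 \cdot 4\right)^{3} = \left(-4 + 12\right)^{3} = 8^{3} = 512$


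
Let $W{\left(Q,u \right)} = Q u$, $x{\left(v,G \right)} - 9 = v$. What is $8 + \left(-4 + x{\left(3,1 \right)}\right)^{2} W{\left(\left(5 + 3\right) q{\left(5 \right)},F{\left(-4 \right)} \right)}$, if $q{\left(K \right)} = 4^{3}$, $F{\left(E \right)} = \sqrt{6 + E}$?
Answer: $8 + 32768 \sqrt{2} \approx 46349.0$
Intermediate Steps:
$x{\left(v,G \right)} = 9 + v$
$q{\left(K \right)} = 64$
$8 + \left(-4 + x{\left(3,1 \right)}\right)^{2} W{\left(\left(5 + 3\right) q{\left(5 \right)},F{\left(-4 \right)} \right)} = 8 + \left(-4 + \left(9 + 3\right)\right)^{2} \left(5 + 3\right) 64 \sqrt{6 - 4} = 8 + \left(-4 + 12\right)^{2} \cdot 8 \cdot 64 \sqrt{2} = 8 + 8^{2} \cdot 512 \sqrt{2} = 8 + 64 \cdot 512 \sqrt{2} = 8 + 32768 \sqrt{2}$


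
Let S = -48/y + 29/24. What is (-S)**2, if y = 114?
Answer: 128881/207936 ≈ 0.61981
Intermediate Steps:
S = 359/456 (S = -48/114 + 29/24 = -48*1/114 + 29*(1/24) = -8/19 + 29/24 = 359/456 ≈ 0.78728)
(-S)**2 = (-1*359/456)**2 = (-359/456)**2 = 128881/207936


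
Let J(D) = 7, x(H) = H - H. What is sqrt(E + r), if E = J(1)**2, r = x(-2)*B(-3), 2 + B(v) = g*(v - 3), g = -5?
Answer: 7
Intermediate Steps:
x(H) = 0
B(v) = 13 - 5*v (B(v) = -2 - 5*(v - 3) = -2 - 5*(-3 + v) = -2 + (15 - 5*v) = 13 - 5*v)
r = 0 (r = 0*(13 - 5*(-3)) = 0*(13 + 15) = 0*28 = 0)
E = 49 (E = 7**2 = 49)
sqrt(E + r) = sqrt(49 + 0) = sqrt(49) = 7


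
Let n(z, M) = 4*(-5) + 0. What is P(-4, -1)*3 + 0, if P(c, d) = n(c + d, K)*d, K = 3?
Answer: 60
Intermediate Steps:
n(z, M) = -20 (n(z, M) = -20 + 0 = -20)
P(c, d) = -20*d
P(-4, -1)*3 + 0 = -20*(-1)*3 + 0 = 20*3 + 0 = 60 + 0 = 60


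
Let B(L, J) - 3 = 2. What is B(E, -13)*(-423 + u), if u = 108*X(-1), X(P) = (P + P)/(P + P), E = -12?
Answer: -1575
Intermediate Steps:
B(L, J) = 5 (B(L, J) = 3 + 2 = 5)
X(P) = 1 (X(P) = (2*P)/((2*P)) = (2*P)*(1/(2*P)) = 1)
u = 108 (u = 108*1 = 108)
B(E, -13)*(-423 + u) = 5*(-423 + 108) = 5*(-315) = -1575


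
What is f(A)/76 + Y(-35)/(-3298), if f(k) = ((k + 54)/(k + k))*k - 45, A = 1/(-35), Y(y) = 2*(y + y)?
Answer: -1706989/8772680 ≈ -0.19458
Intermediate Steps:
Y(y) = 4*y (Y(y) = 2*(2*y) = 4*y)
A = -1/35 ≈ -0.028571
f(k) = -18 + k/2 (f(k) = ((54 + k)/((2*k)))*k - 45 = ((54 + k)*(1/(2*k)))*k - 45 = ((54 + k)/(2*k))*k - 45 = (27 + k/2) - 45 = -18 + k/2)
f(A)/76 + Y(-35)/(-3298) = (-18 + (½)*(-1/35))/76 + (4*(-35))/(-3298) = (-18 - 1/70)*(1/76) - 140*(-1/3298) = -1261/70*1/76 + 70/1649 = -1261/5320 + 70/1649 = -1706989/8772680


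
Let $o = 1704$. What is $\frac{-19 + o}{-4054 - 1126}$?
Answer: $- \frac{337}{1036} \approx -0.32529$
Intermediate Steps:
$\frac{-19 + o}{-4054 - 1126} = \frac{-19 + 1704}{-4054 - 1126} = \frac{1685}{-5180} = 1685 \left(- \frac{1}{5180}\right) = - \frac{337}{1036}$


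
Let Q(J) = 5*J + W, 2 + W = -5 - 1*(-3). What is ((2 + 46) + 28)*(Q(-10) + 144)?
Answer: 6840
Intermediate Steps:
W = -4 (W = -2 + (-5 - 1*(-3)) = -2 + (-5 + 3) = -2 - 2 = -4)
Q(J) = -4 + 5*J (Q(J) = 5*J - 4 = -4 + 5*J)
((2 + 46) + 28)*(Q(-10) + 144) = ((2 + 46) + 28)*((-4 + 5*(-10)) + 144) = (48 + 28)*((-4 - 50) + 144) = 76*(-54 + 144) = 76*90 = 6840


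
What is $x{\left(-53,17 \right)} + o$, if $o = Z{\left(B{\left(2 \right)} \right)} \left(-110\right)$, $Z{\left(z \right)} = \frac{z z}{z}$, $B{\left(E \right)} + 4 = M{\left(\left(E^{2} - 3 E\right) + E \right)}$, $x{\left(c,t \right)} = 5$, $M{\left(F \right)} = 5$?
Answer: $-105$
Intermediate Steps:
$B{\left(E \right)} = 1$ ($B{\left(E \right)} = -4 + 5 = 1$)
$Z{\left(z \right)} = z$ ($Z{\left(z \right)} = \frac{z^{2}}{z} = z$)
$o = -110$ ($o = 1 \left(-110\right) = -110$)
$x{\left(-53,17 \right)} + o = 5 - 110 = -105$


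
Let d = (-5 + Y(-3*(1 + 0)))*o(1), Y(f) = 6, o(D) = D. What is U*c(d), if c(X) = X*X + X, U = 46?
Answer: 92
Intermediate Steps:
d = 1 (d = (-5 + 6)*1 = 1*1 = 1)
c(X) = X + X² (c(X) = X² + X = X + X²)
U*c(d) = 46*(1*(1 + 1)) = 46*(1*2) = 46*2 = 92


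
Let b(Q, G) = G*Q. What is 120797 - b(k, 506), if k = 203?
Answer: 18079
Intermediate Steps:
120797 - b(k, 506) = 120797 - 506*203 = 120797 - 1*102718 = 120797 - 102718 = 18079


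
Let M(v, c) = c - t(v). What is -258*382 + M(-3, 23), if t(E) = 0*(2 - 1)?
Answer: -98533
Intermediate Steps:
t(E) = 0 (t(E) = 0*1 = 0)
M(v, c) = c (M(v, c) = c - 1*0 = c + 0 = c)
-258*382 + M(-3, 23) = -258*382 + 23 = -98556 + 23 = -98533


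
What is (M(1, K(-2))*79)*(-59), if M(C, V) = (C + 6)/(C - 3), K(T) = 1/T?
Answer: 32627/2 ≈ 16314.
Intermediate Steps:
M(C, V) = (6 + C)/(-3 + C)
(M(1, K(-2))*79)*(-59) = (((6 + 1)/(-3 + 1))*79)*(-59) = ((7/(-2))*79)*(-59) = (-½*7*79)*(-59) = -7/2*79*(-59) = -553/2*(-59) = 32627/2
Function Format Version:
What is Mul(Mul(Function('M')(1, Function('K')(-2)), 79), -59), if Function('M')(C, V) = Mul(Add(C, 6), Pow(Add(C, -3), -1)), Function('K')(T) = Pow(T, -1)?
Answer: Rational(32627, 2) ≈ 16314.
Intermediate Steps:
Function('M')(C, V) = Mul(Pow(Add(-3, C), -1), Add(6, C)) (Function('M')(C, V) = Mul(Add(6, C), Pow(Add(-3, C), -1)) = Mul(Pow(Add(-3, C), -1), Add(6, C)))
Mul(Mul(Function('M')(1, Function('K')(-2)), 79), -59) = Mul(Mul(Mul(Pow(Add(-3, 1), -1), Add(6, 1)), 79), -59) = Mul(Mul(Mul(Pow(-2, -1), 7), 79), -59) = Mul(Mul(Mul(Rational(-1, 2), 7), 79), -59) = Mul(Mul(Rational(-7, 2), 79), -59) = Mul(Rational(-553, 2), -59) = Rational(32627, 2)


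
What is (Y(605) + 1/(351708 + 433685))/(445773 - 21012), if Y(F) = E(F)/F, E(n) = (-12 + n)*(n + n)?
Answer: 310492033/111201438691 ≈ 0.0027922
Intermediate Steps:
E(n) = 2*n*(-12 + n) (E(n) = (-12 + n)*(2*n) = 2*n*(-12 + n))
Y(F) = -24 + 2*F (Y(F) = (2*F*(-12 + F))/F = -24 + 2*F)
(Y(605) + 1/(351708 + 433685))/(445773 - 21012) = ((-24 + 2*605) + 1/(351708 + 433685))/(445773 - 21012) = ((-24 + 1210) + 1/785393)/424761 = (1186 + 1/785393)*(1/424761) = (931476099/785393)*(1/424761) = 310492033/111201438691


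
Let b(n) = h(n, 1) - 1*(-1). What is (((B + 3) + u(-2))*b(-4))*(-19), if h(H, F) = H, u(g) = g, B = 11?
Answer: 684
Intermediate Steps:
b(n) = 1 + n (b(n) = n - 1*(-1) = n + 1 = 1 + n)
(((B + 3) + u(-2))*b(-4))*(-19) = (((11 + 3) - 2)*(1 - 4))*(-19) = ((14 - 2)*(-3))*(-19) = (12*(-3))*(-19) = -36*(-19) = 684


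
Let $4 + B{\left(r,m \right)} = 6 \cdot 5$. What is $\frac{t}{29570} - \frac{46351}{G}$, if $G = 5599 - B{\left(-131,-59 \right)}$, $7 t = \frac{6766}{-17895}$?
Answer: $- \frac{85844065105234}{10321435778325} \approx -8.3171$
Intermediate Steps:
$B{\left(r,m \right)} = 26$ ($B{\left(r,m \right)} = -4 + 6 \cdot 5 = -4 + 30 = 26$)
$t = - \frac{6766}{125265}$ ($t = \frac{6766 \frac{1}{-17895}}{7} = \frac{6766 \left(- \frac{1}{17895}\right)}{7} = \frac{1}{7} \left(- \frac{6766}{17895}\right) = - \frac{6766}{125265} \approx -0.054013$)
$G = 5573$ ($G = 5599 - 26 = 5573$)
$\frac{t}{29570} - \frac{46351}{G} = - \frac{6766}{125265 \cdot 29570} - \frac{46351}{5573} = \left(- \frac{6766}{125265}\right) \frac{1}{29570} - \frac{46351}{5573} = - \frac{3383}{1852043025} - \frac{46351}{5573} = - \frac{85844065105234}{10321435778325}$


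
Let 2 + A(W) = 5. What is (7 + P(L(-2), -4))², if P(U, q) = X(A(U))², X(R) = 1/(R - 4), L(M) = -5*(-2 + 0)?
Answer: 64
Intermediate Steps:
L(M) = 10 (L(M) = -5*(-2) = 10)
A(W) = 3 (A(W) = -2 + 5 = 3)
X(R) = 1/(-4 + R)
P(U, q) = 1 (P(U, q) = (1/(-4 + 3))² = (1/(-1))² = (-1)² = 1)
(7 + P(L(-2), -4))² = (7 + 1)² = 8² = 64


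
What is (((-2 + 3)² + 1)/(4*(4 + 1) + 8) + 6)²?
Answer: 7225/196 ≈ 36.862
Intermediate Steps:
(((-2 + 3)² + 1)/(4*(4 + 1) + 8) + 6)² = ((1² + 1)/(4*5 + 8) + 6)² = ((1 + 1)/(20 + 8) + 6)² = (2/28 + 6)² = (2*(1/28) + 6)² = (1/14 + 6)² = (85/14)² = 7225/196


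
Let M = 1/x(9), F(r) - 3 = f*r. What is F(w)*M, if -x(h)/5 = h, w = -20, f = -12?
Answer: -27/5 ≈ -5.4000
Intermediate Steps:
x(h) = -5*h
F(r) = 3 - 12*r
M = -1/45 (M = 1/(-5*9) = 1/(-45) = -1/45 ≈ -0.022222)
F(w)*M = (3 - 12*(-20))*(-1/45) = (3 + 240)*(-1/45) = 243*(-1/45) = -27/5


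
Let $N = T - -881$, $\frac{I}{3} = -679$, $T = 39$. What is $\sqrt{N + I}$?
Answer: $i \sqrt{1117} \approx 33.422 i$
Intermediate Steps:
$I = -2037$ ($I = 3 \left(-679\right) = -2037$)
$N = 920$ ($N = 39 - -881 = 39 + 881 = 920$)
$\sqrt{N + I} = \sqrt{920 - 2037} = \sqrt{-1117} = i \sqrt{1117}$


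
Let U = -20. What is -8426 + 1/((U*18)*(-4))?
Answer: -12133439/1440 ≈ -8426.0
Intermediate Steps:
-8426 + 1/((U*18)*(-4)) = -8426 + 1/(-20*18*(-4)) = -8426 + 1/(-360*(-4)) = -8426 + 1/1440 = -12133439/1440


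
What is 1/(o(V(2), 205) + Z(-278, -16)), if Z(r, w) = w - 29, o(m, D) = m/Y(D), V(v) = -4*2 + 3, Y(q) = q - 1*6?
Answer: -199/8960 ≈ -0.022210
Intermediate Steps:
Y(q) = -6 + q (Y(q) = q - 6 = -6 + q)
V(v) = -5 (V(v) = -8 + 3 = -5)
o(m, D) = m/(-6 + D)
Z(r, w) = -29 + w
1/(o(V(2), 205) + Z(-278, -16)) = 1/(-5/(-6 + 205) + (-29 - 16)) = 1/(-5/199 - 45) = 1/(-8960/199) = -199/8960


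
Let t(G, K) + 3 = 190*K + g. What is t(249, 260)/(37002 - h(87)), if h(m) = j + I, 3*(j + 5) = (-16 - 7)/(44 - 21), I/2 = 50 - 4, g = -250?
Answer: 147441/110746 ≈ 1.3313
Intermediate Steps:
I = 92 (I = 2*(50 - 4) = 2*46 = 92)
j = -16/3 (j = -5 + ((-16 - 7)/(44 - 21))/3 = -5 + (-23/23)/3 = -5 + (-23*1/23)/3 = -5 + (1/3)*(-1) = -5 - 1/3 = -16/3 ≈ -5.3333)
t(G, K) = -253 + 190*K (t(G, K) = -3 + (190*K - 250) = -3 + (-250 + 190*K) = -253 + 190*K)
h(m) = 260/3 (h(m) = -16/3 + 92 = 260/3)
t(249, 260)/(37002 - h(87)) = (-253 + 190*260)/(37002 - 1*260/3) = (-253 + 49400)/(37002 - 260/3) = 49147/(110746/3) = 49147*(3/110746) = 147441/110746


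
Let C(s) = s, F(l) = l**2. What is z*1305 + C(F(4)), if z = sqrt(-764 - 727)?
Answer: 16 + 1305*I*sqrt(1491) ≈ 16.0 + 50391.0*I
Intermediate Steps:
z = I*sqrt(1491) (z = sqrt(-1491) = I*sqrt(1491) ≈ 38.613*I)
z*1305 + C(F(4)) = (I*sqrt(1491))*1305 + 4**2 = 1305*I*sqrt(1491) + 16 = 16 + 1305*I*sqrt(1491)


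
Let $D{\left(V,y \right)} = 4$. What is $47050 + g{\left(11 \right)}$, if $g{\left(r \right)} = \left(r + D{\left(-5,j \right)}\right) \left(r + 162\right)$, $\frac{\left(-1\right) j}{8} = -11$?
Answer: $49645$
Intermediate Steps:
$j = 88$ ($j = \left(-8\right) \left(-11\right) = 88$)
$g{\left(r \right)} = \left(4 + r\right) \left(162 + r\right)$ ($g{\left(r \right)} = \left(r + 4\right) \left(r + 162\right) = \left(4 + r\right) \left(162 + r\right)$)
$47050 + g{\left(11 \right)} = 47050 + \left(648 + 11^{2} + 166 \cdot 11\right) = 47050 + \left(648 + 121 + 1826\right) = 47050 + 2595 = 49645$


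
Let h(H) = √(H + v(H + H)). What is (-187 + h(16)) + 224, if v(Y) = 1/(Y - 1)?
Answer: 37 + √15407/31 ≈ 41.004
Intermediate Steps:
v(Y) = 1/(-1 + Y)
h(H) = √(H + 1/(-1 + 2*H)) (h(H) = √(H + 1/(-1 + (H + H))) = √(H + 1/(-1 + 2*H)))
(-187 + h(16)) + 224 = (-187 + √((1 + 16*(-1 + 2*16))/(-1 + 2*16))) + 224 = (-187 + √((1 + 16*(-1 + 32))/(-1 + 32))) + 224 = (-187 + √((1 + 16*31)/31)) + 224 = (-187 + √((1 + 496)/31)) + 224 = (-187 + √((1/31)*497)) + 224 = (-187 + √(497/31)) + 224 = (-187 + √15407/31) + 224 = 37 + √15407/31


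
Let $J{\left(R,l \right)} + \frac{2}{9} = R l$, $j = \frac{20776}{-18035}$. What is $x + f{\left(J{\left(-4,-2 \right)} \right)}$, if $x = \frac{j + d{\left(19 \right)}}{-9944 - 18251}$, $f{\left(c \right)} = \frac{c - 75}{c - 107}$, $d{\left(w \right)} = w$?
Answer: $\frac{307353132248}{454087664725} \approx 0.67686$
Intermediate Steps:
$j = - \frac{20776}{18035}$ ($j = 20776 \left(- \frac{1}{18035}\right) = - \frac{20776}{18035} \approx -1.152$)
$J{\left(R,l \right)} = - \frac{2}{9} + R l$
$f{\left(c \right)} = \frac{-75 + c}{-107 + c}$
$x = - \frac{321889}{508496825}$ ($x = \frac{- \frac{20776}{18035} + 19}{-9944 - 18251} = \frac{321889}{18035 \left(-28195\right)} = \frac{321889}{18035} \left(- \frac{1}{28195}\right) = - \frac{321889}{508496825} \approx -0.00063302$)
$x + f{\left(J{\left(-4,-2 \right)} \right)} = - \frac{321889}{508496825} + \frac{-75 - - \frac{70}{9}}{-107 - - \frac{70}{9}} = - \frac{321889}{508496825} + \frac{-75 + \left(- \frac{2}{9} + 8\right)}{-107 + \left(- \frac{2}{9} + 8\right)} = - \frac{321889}{508496825} + \frac{-75 + \frac{70}{9}}{-107 + \frac{70}{9}} = - \frac{321889}{508496825} + \frac{1}{- \frac{893}{9}} \left(- \frac{605}{9}\right) = - \frac{321889}{508496825} - - \frac{605}{893} = - \frac{321889}{508496825} + \frac{605}{893} = \frac{307353132248}{454087664725}$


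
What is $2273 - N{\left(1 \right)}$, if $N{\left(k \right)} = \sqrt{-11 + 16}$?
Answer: $2273 - \sqrt{5} \approx 2270.8$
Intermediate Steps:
$N{\left(k \right)} = \sqrt{5}$
$2273 - N{\left(1 \right)} = 2273 - \sqrt{5}$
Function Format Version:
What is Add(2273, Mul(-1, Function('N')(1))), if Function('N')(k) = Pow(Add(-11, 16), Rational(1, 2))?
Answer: Add(2273, Mul(-1, Pow(5, Rational(1, 2)))) ≈ 2270.8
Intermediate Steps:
Function('N')(k) = Pow(5, Rational(1, 2))
Add(2273, Mul(-1, Function('N')(1))) = Add(2273, Mul(-1, Pow(5, Rational(1, 2))))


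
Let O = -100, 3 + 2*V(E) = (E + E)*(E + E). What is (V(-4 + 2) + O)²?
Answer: 34969/4 ≈ 8742.3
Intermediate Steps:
V(E) = -3/2 + 2*E² (V(E) = -3/2 + ((E + E)*(E + E))/2 = -3/2 + ((2*E)*(2*E))/2 = -3/2 + (4*E²)/2 = -3/2 + 2*E²)
(V(-4 + 2) + O)² = ((-3/2 + 2*(-4 + 2)²) - 100)² = ((-3/2 + 2*(-2)²) - 100)² = ((-3/2 + 2*4) - 100)² = ((-3/2 + 8) - 100)² = (13/2 - 100)² = (-187/2)² = 34969/4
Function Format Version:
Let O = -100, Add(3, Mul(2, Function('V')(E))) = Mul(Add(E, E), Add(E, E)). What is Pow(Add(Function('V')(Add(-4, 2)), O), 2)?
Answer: Rational(34969, 4) ≈ 8742.3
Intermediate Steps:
Function('V')(E) = Add(Rational(-3, 2), Mul(2, Pow(E, 2))) (Function('V')(E) = Add(Rational(-3, 2), Mul(Rational(1, 2), Mul(Add(E, E), Add(E, E)))) = Add(Rational(-3, 2), Mul(Rational(1, 2), Mul(Mul(2, E), Mul(2, E)))) = Add(Rational(-3, 2), Mul(Rational(1, 2), Mul(4, Pow(E, 2)))) = Add(Rational(-3, 2), Mul(2, Pow(E, 2))))
Pow(Add(Function('V')(Add(-4, 2)), O), 2) = Pow(Add(Add(Rational(-3, 2), Mul(2, Pow(Add(-4, 2), 2))), -100), 2) = Pow(Add(Add(Rational(-3, 2), Mul(2, Pow(-2, 2))), -100), 2) = Pow(Add(Add(Rational(-3, 2), Mul(2, 4)), -100), 2) = Pow(Add(Add(Rational(-3, 2), 8), -100), 2) = Pow(Add(Rational(13, 2), -100), 2) = Pow(Rational(-187, 2), 2) = Rational(34969, 4)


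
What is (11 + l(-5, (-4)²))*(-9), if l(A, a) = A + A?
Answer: -9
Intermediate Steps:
l(A, a) = 2*A
(11 + l(-5, (-4)²))*(-9) = (11 + 2*(-5))*(-9) = (11 - 10)*(-9) = 1*(-9) = -9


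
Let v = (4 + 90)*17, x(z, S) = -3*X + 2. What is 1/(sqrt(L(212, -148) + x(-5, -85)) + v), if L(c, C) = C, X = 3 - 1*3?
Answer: 799/1276875 - I*sqrt(146)/2553750 ≈ 0.00062575 - 4.7315e-6*I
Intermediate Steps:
X = 0 (X = 3 - 3 = 0)
x(z, S) = 2 (x(z, S) = -3*0 + 2 = 0 + 2 = 2)
v = 1598 (v = 94*17 = 1598)
1/(sqrt(L(212, -148) + x(-5, -85)) + v) = 1/(sqrt(-148 + 2) + 1598) = 1/(sqrt(-146) + 1598) = 1/(I*sqrt(146) + 1598) = 1/(1598 + I*sqrt(146))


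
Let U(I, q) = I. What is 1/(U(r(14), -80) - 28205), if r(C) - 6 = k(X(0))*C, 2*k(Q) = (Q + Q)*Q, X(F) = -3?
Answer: -1/28073 ≈ -3.5621e-5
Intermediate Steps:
k(Q) = Q² (k(Q) = ((Q + Q)*Q)/2 = ((2*Q)*Q)/2 = (2*Q²)/2 = Q²)
r(C) = 6 + 9*C (r(C) = 6 + (-3)²*C = 6 + 9*C)
1/(U(r(14), -80) - 28205) = 1/((6 + 9*14) - 28205) = 1/((6 + 126) - 28205) = 1/(132 - 28205) = 1/(-28073) = -1/28073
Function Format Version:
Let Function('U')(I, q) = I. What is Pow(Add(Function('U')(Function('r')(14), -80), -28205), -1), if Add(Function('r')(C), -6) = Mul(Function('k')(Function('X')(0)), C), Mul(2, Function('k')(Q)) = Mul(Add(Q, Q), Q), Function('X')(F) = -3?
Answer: Rational(-1, 28073) ≈ -3.5621e-5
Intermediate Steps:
Function('k')(Q) = Pow(Q, 2) (Function('k')(Q) = Mul(Rational(1, 2), Mul(Add(Q, Q), Q)) = Mul(Rational(1, 2), Mul(Mul(2, Q), Q)) = Mul(Rational(1, 2), Mul(2, Pow(Q, 2))) = Pow(Q, 2))
Function('r')(C) = Add(6, Mul(9, C)) (Function('r')(C) = Add(6, Mul(Pow(-3, 2), C)) = Add(6, Mul(9, C)))
Pow(Add(Function('U')(Function('r')(14), -80), -28205), -1) = Pow(Add(Add(6, Mul(9, 14)), -28205), -1) = Pow(Add(Add(6, 126), -28205), -1) = Pow(Add(132, -28205), -1) = Pow(-28073, -1) = Rational(-1, 28073)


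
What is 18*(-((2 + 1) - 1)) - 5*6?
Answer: -66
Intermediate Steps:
18*(-((2 + 1) - 1)) - 5*6 = 18*(-(3 - 1)) - 30 = 18*(-1*2) - 30 = 18*(-2) - 30 = -36 - 30 = -66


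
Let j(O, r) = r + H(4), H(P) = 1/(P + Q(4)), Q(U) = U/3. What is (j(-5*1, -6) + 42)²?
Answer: 335241/256 ≈ 1309.5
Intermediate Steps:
Q(U) = U/3 (Q(U) = U*(⅓) = U/3)
H(P) = 1/(4/3 + P) (H(P) = 1/(P + (⅓)*4) = 1/(P + 4/3) = 1/(4/3 + P))
j(O, r) = 3/16 + r (j(O, r) = r + 3/(4 + 3*4) = r + 3/(4 + 12) = r + 3/16 = 3/16 + r)
(j(-5*1, -6) + 42)² = ((3/16 - 6) + 42)² = (-93/16 + 42)² = (579/16)² = 335241/256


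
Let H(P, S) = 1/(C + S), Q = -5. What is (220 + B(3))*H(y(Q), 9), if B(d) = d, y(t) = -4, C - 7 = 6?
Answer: 223/22 ≈ 10.136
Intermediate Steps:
C = 13 (C = 7 + 6 = 13)
H(P, S) = 1/(13 + S)
(220 + B(3))*H(y(Q), 9) = (220 + 3)/(13 + 9) = 223/22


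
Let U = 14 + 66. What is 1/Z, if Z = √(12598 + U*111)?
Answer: √21478/21478 ≈ 0.0068234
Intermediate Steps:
U = 80
Z = √21478 (Z = √(12598 + 80*111) = √(12598 + 8880) = √21478 ≈ 146.55)
1/Z = 1/(√21478) = √21478/21478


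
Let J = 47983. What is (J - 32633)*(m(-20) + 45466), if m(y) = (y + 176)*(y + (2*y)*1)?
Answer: 554227100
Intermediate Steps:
m(y) = 3*y*(176 + y) (m(y) = (176 + y)*(y + 2*y) = (176 + y)*(3*y) = 3*y*(176 + y))
(J - 32633)*(m(-20) + 45466) = (47983 - 32633)*(3*(-20)*(176 - 20) + 45466) = 15350*(3*(-20)*156 + 45466) = 15350*(-9360 + 45466) = 15350*36106 = 554227100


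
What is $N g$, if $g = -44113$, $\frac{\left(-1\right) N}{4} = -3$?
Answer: $-529356$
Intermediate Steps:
$N = 12$ ($N = \left(-4\right) \left(-3\right) = 12$)
$N g = 12 \left(-44113\right) = -529356$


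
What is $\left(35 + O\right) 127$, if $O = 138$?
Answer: $21971$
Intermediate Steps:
$\left(35 + O\right) 127 = \left(35 + 138\right) 127 = 173 \cdot 127 = 21971$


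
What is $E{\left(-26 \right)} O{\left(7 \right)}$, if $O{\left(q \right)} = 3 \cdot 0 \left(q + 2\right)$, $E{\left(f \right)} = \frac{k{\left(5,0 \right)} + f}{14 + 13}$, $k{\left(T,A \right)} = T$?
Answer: $0$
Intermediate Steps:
$E{\left(f \right)} = \frac{5}{27} + \frac{f}{27}$ ($E{\left(f \right)} = \frac{5 + f}{14 + 13} = \frac{5 + f}{27} = \left(5 + f\right) \frac{1}{27} = \frac{5}{27} + \frac{f}{27}$)
$O{\left(q \right)} = 0$ ($O{\left(q \right)} = 3 \cdot 0 \left(2 + q\right) = 3 \cdot 0 = 0$)
$E{\left(-26 \right)} O{\left(7 \right)} = \left(\frac{5}{27} + \frac{1}{27} \left(-26\right)\right) 0 = \left(\frac{5}{27} - \frac{26}{27}\right) 0 = \left(- \frac{7}{9}\right) 0 = 0$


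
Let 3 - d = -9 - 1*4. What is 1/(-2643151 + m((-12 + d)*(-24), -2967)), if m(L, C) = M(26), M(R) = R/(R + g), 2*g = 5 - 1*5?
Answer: -1/2643150 ≈ -3.7834e-7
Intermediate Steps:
d = 16 (d = 3 - (-9 - 1*4) = 3 - (-9 - 4) = 3 - 1*(-13) = 3 + 13 = 16)
g = 0 (g = (5 - 1*5)/2 = (5 - 5)/2 = (1/2)*0 = 0)
M(R) = 1 (M(R) = R/(R + 0) = R/R = 1)
m(L, C) = 1
1/(-2643151 + m((-12 + d)*(-24), -2967)) = 1/(-2643151 + 1) = 1/(-2643150) = -1/2643150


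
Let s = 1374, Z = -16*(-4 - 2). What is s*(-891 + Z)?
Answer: -1092330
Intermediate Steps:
Z = 96 (Z = -16*(-6) = 96)
s*(-891 + Z) = 1374*(-891 + 96) = 1374*(-795) = -1092330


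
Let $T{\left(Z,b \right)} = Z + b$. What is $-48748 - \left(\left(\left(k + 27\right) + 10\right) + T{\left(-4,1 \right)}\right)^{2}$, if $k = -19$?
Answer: $-48973$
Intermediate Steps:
$-48748 - \left(\left(\left(k + 27\right) + 10\right) + T{\left(-4,1 \right)}\right)^{2} = -48748 - \left(\left(\left(-19 + 27\right) + 10\right) + \left(-4 + 1\right)\right)^{2} = -48748 - \left(\left(8 + 10\right) - 3\right)^{2} = -48748 - \left(18 - 3\right)^{2} = -48748 - 15^{2} = -48748 - 225 = -48973$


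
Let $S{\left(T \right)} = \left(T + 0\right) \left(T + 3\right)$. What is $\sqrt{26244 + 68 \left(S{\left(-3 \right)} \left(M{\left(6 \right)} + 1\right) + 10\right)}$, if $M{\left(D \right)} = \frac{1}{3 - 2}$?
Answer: $2 \sqrt{6731} \approx 164.09$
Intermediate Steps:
$M{\left(D \right)} = 1$ ($M{\left(D \right)} = 1^{-1} = 1$)
$S{\left(T \right)} = T \left(3 + T\right)$
$\sqrt{26244 + 68 \left(S{\left(-3 \right)} \left(M{\left(6 \right)} + 1\right) + 10\right)} = \sqrt{26244 + 68 \left(- 3 \left(3 - 3\right) \left(1 + 1\right) + 10\right)} = \sqrt{26244 + 68 \left(\left(-3\right) 0 \cdot 2 + 10\right)} = \sqrt{26244 + 68 \left(0 \cdot 2 + 10\right)} = \sqrt{26244 + 68 \left(0 + 10\right)} = \sqrt{26244 + 68 \cdot 10} = \sqrt{26244 + 680} = \sqrt{26924} = 2 \sqrt{6731}$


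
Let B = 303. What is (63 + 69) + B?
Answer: 435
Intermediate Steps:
(63 + 69) + B = (63 + 69) + 303 = 132 + 303 = 435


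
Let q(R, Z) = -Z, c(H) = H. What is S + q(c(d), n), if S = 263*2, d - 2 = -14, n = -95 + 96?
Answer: 525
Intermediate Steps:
n = 1
d = -12 (d = 2 - 14 = -12)
S = 526
S + q(c(d), n) = 526 - 1*1 = 526 - 1 = 525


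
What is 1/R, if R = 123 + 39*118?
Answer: 1/4725 ≈ 0.00021164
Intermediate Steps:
R = 4725 (R = 123 + 4602 = 4725)
1/R = 1/4725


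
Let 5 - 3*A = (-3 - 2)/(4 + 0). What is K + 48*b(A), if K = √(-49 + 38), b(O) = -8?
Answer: -384 + I*√11 ≈ -384.0 + 3.3166*I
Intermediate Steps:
A = 25/12 (A = 5/3 - (-3 - 2)/(3*(4 + 0)) = 5/3 - (-5)/(3*4) = 5/3 - ⅓*(-5/4) = 5/3 + 5/12 = 25/12 ≈ 2.0833)
K = I*√11 (K = √(-11) = I*√11 ≈ 3.3166*I)
K + 48*b(A) = I*√11 + 48*(-8) = I*√11 - 384 = -384 + I*√11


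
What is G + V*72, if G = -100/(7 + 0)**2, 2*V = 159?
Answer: 280376/49 ≈ 5722.0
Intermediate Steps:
V = 159/2 (V = (1/2)*159 = 159/2 ≈ 79.500)
G = -100/49 (G = -100/(7**2) = -100/49 ≈ -2.0408)
G + V*72 = -100/49 + (159/2)*72 = -100/49 + 5724 = 280376/49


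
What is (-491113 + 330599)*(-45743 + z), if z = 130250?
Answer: -13564556598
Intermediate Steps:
(-491113 + 330599)*(-45743 + z) = (-491113 + 330599)*(-45743 + 130250) = -160514*84507 = -13564556598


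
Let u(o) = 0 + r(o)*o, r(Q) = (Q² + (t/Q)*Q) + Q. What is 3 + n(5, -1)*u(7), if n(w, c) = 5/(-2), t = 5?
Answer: -2129/2 ≈ -1064.5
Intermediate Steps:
n(w, c) = -5/2 (n(w, c) = 5*(-½) = -5/2)
r(Q) = 5 + Q + Q² (r(Q) = (Q² + (5/Q)*Q) + Q = (Q² + 5) + Q = (5 + Q²) + Q = 5 + Q + Q²)
u(o) = o*(5 + o + o²) (u(o) = 0 + (5 + o + o²)*o = 0 + o*(5 + o + o²) = o*(5 + o + o²))
3 + n(5, -1)*u(7) = 3 - 35*(5 + 7 + 7²)/2 = 3 - 35*(5 + 7 + 49)/2 = 3 - 35*61/2 = 3 - 5/2*427 = 3 - 2135/2 = -2129/2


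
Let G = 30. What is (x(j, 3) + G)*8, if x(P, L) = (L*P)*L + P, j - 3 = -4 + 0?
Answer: 160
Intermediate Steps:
j = -1 (j = 3 + (-4 + 0) = 3 - 4 = -1)
x(P, L) = P + P*L**2 (x(P, L) = P*L**2 + P = P + P*L**2)
(x(j, 3) + G)*8 = (-(1 + 3**2) + 30)*8 = (-(1 + 9) + 30)*8 = (-1*10 + 30)*8 = (-10 + 30)*8 = 20*8 = 160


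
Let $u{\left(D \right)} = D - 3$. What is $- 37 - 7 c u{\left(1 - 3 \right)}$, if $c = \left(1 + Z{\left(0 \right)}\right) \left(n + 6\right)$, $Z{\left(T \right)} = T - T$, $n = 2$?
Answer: $-10360$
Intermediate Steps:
$Z{\left(T \right)} = 0$
$u{\left(D \right)} = -3 + D$
$c = 8$ ($c = \left(1 + 0\right) \left(2 + 6\right) = 1 \cdot 8 = 8$)
$- 37 - 7 c u{\left(1 - 3 \right)} = - 37 \left(-7\right) 8 \left(-3 + \left(1 - 3\right)\right) = - 37 \left(- 56 \left(-3 + \left(1 - 3\right)\right)\right) = - 37 \left(- 56 \left(-3 - 2\right)\right) = - 37 \left(\left(-56\right) \left(-5\right)\right) = \left(-37\right) 280 = -10360$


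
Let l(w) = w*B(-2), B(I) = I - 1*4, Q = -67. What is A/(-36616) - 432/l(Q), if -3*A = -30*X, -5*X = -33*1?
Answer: -1320387/1226636 ≈ -1.0764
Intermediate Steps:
B(I) = -4 + I (B(I) = I - 4 = -4 + I)
X = 33/5 (X = -(-33)/5 = -⅕*(-33) = 33/5 ≈ 6.6000)
l(w) = -6*w (l(w) = w*(-4 - 2) = w*(-6) = -6*w)
A = 66 (A = -(-10)*33/5 = -⅓*(-198) = 66)
A/(-36616) - 432/l(Q) = 66/(-36616) - 432/((-6*(-67))) = 66*(-1/36616) - 432/402 = -33/18308 - 432*1/402 = -33/18308 - 72/67 = -1320387/1226636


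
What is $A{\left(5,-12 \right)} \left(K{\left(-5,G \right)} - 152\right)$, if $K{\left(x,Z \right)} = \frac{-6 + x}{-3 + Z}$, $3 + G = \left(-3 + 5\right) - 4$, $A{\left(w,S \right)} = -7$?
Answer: $\frac{8435}{8} \approx 1054.4$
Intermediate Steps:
$G = -5$ ($G = -3 + \left(\left(-3 + 5\right) - 4\right) = -3 + \left(2 - 4\right) = -3 - 2 = -5$)
$K{\left(x,Z \right)} = \frac{-6 + x}{-3 + Z}$
$A{\left(5,-12 \right)} \left(K{\left(-5,G \right)} - 152\right) = - 7 \left(\frac{-6 - 5}{-3 - 5} - 152\right) = - 7 \left(\frac{1}{-8} \left(-11\right) - 152\right) = - 7 \left(\left(- \frac{1}{8}\right) \left(-11\right) - 152\right) = - 7 \left(\frac{11}{8} - 152\right) = \left(-7\right) \left(- \frac{1205}{8}\right) = \frac{8435}{8}$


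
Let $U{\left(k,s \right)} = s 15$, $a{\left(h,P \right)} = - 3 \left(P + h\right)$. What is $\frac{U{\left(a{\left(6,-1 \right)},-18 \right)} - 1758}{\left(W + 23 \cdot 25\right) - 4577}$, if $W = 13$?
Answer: $\frac{2028}{3989} \approx 0.5084$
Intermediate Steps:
$a{\left(h,P \right)} = - 3 P - 3 h$
$U{\left(k,s \right)} = 15 s$
$\frac{U{\left(a{\left(6,-1 \right)},-18 \right)} - 1758}{\left(W + 23 \cdot 25\right) - 4577} = \frac{15 \left(-18\right) - 1758}{\left(13 + 23 \cdot 25\right) - 4577} = \frac{-270 - 1758}{\left(13 + 575\right) - 4577} = - \frac{2028}{588 - 4577} = - \frac{2028}{-3989} = \left(-2028\right) \left(- \frac{1}{3989}\right) = \frac{2028}{3989}$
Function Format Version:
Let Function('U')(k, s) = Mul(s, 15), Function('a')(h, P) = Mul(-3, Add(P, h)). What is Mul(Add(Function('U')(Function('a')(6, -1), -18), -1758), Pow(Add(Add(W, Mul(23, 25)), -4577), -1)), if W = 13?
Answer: Rational(2028, 3989) ≈ 0.50840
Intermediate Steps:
Function('a')(h, P) = Add(Mul(-3, P), Mul(-3, h))
Function('U')(k, s) = Mul(15, s)
Mul(Add(Function('U')(Function('a')(6, -1), -18), -1758), Pow(Add(Add(W, Mul(23, 25)), -4577), -1)) = Mul(Add(Mul(15, -18), -1758), Pow(Add(Add(13, Mul(23, 25)), -4577), -1)) = Mul(Add(-270, -1758), Pow(Add(Add(13, 575), -4577), -1)) = Mul(-2028, Pow(Add(588, -4577), -1)) = Mul(-2028, Pow(-3989, -1)) = Mul(-2028, Rational(-1, 3989)) = Rational(2028, 3989)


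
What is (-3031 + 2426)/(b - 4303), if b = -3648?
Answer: 605/7951 ≈ 0.076091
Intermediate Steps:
(-3031 + 2426)/(b - 4303) = (-3031 + 2426)/(-3648 - 4303) = -605/(-7951) = -605*(-1/7951) = 605/7951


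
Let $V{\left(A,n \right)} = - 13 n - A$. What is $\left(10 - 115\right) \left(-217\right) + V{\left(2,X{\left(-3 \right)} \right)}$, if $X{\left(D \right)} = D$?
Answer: $22822$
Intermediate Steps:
$V{\left(A,n \right)} = - A - 13 n$
$\left(10 - 115\right) \left(-217\right) + V{\left(2,X{\left(-3 \right)} \right)} = \left(10 - 115\right) \left(-217\right) - -37 = \left(-105\right) \left(-217\right) + \left(-2 + 39\right) = 22785 + 37 = 22822$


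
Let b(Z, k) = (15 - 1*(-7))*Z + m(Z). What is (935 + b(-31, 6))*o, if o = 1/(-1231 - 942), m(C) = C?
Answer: -222/2173 ≈ -0.10216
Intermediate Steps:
b(Z, k) = 23*Z (b(Z, k) = (15 - 1*(-7))*Z + Z = (15 + 7)*Z + Z = 22*Z + Z = 23*Z)
o = -1/2173 (o = 1/(-2173) = -1/2173 ≈ -0.00046019)
(935 + b(-31, 6))*o = (935 + 23*(-31))*(-1/2173) = (935 - 713)*(-1/2173) = 222*(-1/2173) = -222/2173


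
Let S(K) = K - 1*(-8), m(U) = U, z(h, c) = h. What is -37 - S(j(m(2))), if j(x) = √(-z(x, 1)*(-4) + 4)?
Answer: -45 - 2*√3 ≈ -48.464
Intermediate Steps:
j(x) = √(4 + 4*x) (j(x) = √(-x*(-4) + 4) = √(4*x + 4) = √(4 + 4*x))
S(K) = 8 + K (S(K) = K + 8 = 8 + K)
-37 - S(j(m(2))) = -37 - (8 + 2*√(1 + 2)) = -37 - (8 + 2*√3) = -37 + (-8 - 2*√3) = -45 - 2*√3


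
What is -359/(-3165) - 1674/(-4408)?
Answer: 3440341/6975660 ≈ 0.49319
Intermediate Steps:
-359/(-3165) - 1674/(-4408) = -359*(-1/3165) - 1674*(-1/4408) = 359/3165 + 837/2204 = 3440341/6975660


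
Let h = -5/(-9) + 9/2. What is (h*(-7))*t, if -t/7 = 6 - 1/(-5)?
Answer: 138229/90 ≈ 1535.9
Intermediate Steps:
h = 91/18 (h = -5*(-⅑) + 9*(½) = 5/9 + 9/2 = 91/18 ≈ 5.0556)
t = -217/5 (t = -7*(6 - 1/(-5)) = -7*(6 - 1*(-⅕)) = -7*(6 + ⅕) = -7*31/5 = -217/5 ≈ -43.400)
(h*(-7))*t = ((91/18)*(-7))*(-217/5) = -637/18*(-217/5) = 138229/90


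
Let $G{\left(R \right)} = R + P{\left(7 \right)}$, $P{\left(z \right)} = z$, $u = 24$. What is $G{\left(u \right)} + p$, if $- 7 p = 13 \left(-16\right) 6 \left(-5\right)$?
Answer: $- \frac{6023}{7} \approx -860.43$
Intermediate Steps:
$G{\left(R \right)} = 7 + R$ ($G{\left(R \right)} = R + 7 = 7 + R$)
$p = - \frac{6240}{7}$ ($p = - \frac{13 \left(-16\right) 6 \left(-5\right)}{7} = - \frac{\left(-208\right) \left(-30\right)}{7} = \left(- \frac{1}{7}\right) 6240 = - \frac{6240}{7} \approx -891.43$)
$G{\left(u \right)} + p = \left(7 + 24\right) - \frac{6240}{7} = 31 - \frac{6240}{7} = - \frac{6023}{7}$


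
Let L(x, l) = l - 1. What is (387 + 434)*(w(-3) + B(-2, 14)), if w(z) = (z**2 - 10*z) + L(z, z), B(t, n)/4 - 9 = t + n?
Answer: 97699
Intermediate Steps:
L(x, l) = -1 + l
B(t, n) = 36 + 4*n + 4*t (B(t, n) = 36 + 4*(t + n) = 36 + 4*(n + t) = 36 + (4*n + 4*t) = 36 + 4*n + 4*t)
w(z) = -1 + z**2 - 9*z (w(z) = (z**2 - 10*z) + (-1 + z) = -1 + z**2 - 9*z)
(387 + 434)*(w(-3) + B(-2, 14)) = (387 + 434)*((-1 + (-3)**2 - 9*(-3)) + (36 + 4*14 + 4*(-2))) = 821*((-1 + 9 + 27) + (36 + 56 - 8)) = 821*(35 + 84) = 821*119 = 97699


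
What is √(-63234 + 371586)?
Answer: 8*√4818 ≈ 555.29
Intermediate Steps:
√(-63234 + 371586) = √308352 = 8*√4818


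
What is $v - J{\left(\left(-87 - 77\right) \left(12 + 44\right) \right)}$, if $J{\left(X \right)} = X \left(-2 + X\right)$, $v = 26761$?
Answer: $-84337463$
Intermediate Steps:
$v - J{\left(\left(-87 - 77\right) \left(12 + 44\right) \right)} = 26761 - \left(-87 - 77\right) \left(12 + 44\right) \left(-2 + \left(-87 - 77\right) \left(12 + 44\right)\right) = 26761 - \left(-164\right) 56 \left(-2 - 9184\right) = 26761 - - 9184 \left(-2 - 9184\right) = 26761 - \left(-9184\right) \left(-9186\right) = 26761 - 84364224 = -84337463$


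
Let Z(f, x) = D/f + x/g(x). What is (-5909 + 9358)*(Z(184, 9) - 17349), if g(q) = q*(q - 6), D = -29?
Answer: -33029524399/552 ≈ -5.9836e+7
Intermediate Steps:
g(q) = q*(-6 + q)
Z(f, x) = 1/(-6 + x) - 29/f (Z(f, x) = -29/f + x/((x*(-6 + x))) = -29/f + x*(1/(x*(-6 + x))) = -29/f + 1/(-6 + x) = 1/(-6 + x) - 29/f)
(-5909 + 9358)*(Z(184, 9) - 17349) = (-5909 + 9358)*((174 + 184 - 29*9)/(184*(-6 + 9)) - 17349) = 3449*((1/184)*(174 + 184 - 261)/3 - 17349) = 3449*((1/184)*(1/3)*97 - 17349) = 3449*(97/552 - 17349) = 3449*(-9576551/552) = -33029524399/552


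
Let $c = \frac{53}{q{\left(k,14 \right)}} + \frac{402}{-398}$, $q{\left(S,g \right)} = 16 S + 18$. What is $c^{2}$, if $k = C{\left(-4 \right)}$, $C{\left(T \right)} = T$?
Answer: $\frac{391762849}{83795716} \approx 4.6752$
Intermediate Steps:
$k = -4$
$q{\left(S,g \right)} = 18 + 16 S$
$c = - \frac{19793}{9154}$ ($c = \frac{53}{18 + 16 \left(-4\right)} + \frac{402}{-398} = \frac{53}{18 - 64} + 402 \left(- \frac{1}{398}\right) = \frac{53}{-46} - \frac{201}{199} = 53 \left(- \frac{1}{46}\right) - \frac{201}{199} = - \frac{53}{46} - \frac{201}{199} = - \frac{19793}{9154} \approx -2.1622$)
$c^{2} = \left(- \frac{19793}{9154}\right)^{2} = \frac{391762849}{83795716}$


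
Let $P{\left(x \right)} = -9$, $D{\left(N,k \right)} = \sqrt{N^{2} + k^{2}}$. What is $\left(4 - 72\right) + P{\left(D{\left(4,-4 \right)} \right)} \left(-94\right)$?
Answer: $778$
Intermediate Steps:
$\left(4 - 72\right) + P{\left(D{\left(4,-4 \right)} \right)} \left(-94\right) = \left(4 - 72\right) - -846 = \left(4 - 72\right) + 846 = -68 + 846 = 778$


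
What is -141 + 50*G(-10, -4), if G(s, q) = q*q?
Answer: 659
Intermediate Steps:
G(s, q) = q²
-141 + 50*G(-10, -4) = -141 + 50*(-4)² = -141 + 50*16 = -141 + 800 = 659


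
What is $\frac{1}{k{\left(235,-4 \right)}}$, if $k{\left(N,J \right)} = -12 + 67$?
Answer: $\frac{1}{55} \approx 0.018182$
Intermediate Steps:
$k{\left(N,J \right)} = 55$
$\frac{1}{k{\left(235,-4 \right)}} = \frac{1}{55}$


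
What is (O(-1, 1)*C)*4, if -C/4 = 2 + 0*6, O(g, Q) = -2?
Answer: 64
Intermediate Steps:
C = -8 (C = -4*(2 + 0*6) = -4*(2 + 0) = -4*2 = -8)
(O(-1, 1)*C)*4 = -2*(-8)*4 = 16*4 = 64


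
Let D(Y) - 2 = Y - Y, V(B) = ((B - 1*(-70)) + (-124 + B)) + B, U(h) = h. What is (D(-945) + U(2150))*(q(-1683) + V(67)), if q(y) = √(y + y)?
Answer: 316344 + 6456*I*√374 ≈ 3.1634e+5 + 1.2485e+5*I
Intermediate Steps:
q(y) = √2*√y (q(y) = √(2*y) = √2*√y)
V(B) = -54 + 3*B (V(B) = ((B + 70) + (-124 + B)) + B = ((70 + B) + (-124 + B)) + B = (-54 + 2*B) + B = -54 + 3*B)
D(Y) = 2 (D(Y) = 2 + (Y - Y) = 2 + 0 = 2)
(D(-945) + U(2150))*(q(-1683) + V(67)) = (2 + 2150)*(√2*√(-1683) + (-54 + 3*67)) = 2152*(√2*(3*I*√187) + (-54 + 201)) = 2152*(3*I*√374 + 147) = 2152*(147 + 3*I*√374) = 316344 + 6456*I*√374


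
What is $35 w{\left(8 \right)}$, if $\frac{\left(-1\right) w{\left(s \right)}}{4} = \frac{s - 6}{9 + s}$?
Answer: $- \frac{280}{17} \approx -16.471$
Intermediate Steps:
$w{\left(s \right)} = - \frac{4 \left(-6 + s\right)}{9 + s}$ ($w{\left(s \right)} = - 4 \frac{s - 6}{9 + s} = - 4 \frac{-6 + s}{9 + s} = - \frac{4 \left(-6 + s\right)}{9 + s}$)
$35 w{\left(8 \right)} = 35 \frac{4 \left(6 - 8\right)}{9 + 8} = 35 \frac{4 \left(6 - 8\right)}{17} = 35 \cdot 4 \cdot \frac{1}{17} \left(-2\right) = 35 \left(- \frac{8}{17}\right) = - \frac{280}{17}$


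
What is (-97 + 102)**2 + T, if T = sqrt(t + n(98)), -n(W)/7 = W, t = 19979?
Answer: 25 + sqrt(19293) ≈ 163.90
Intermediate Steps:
n(W) = -7*W
T = sqrt(19293) (T = sqrt(19979 - 7*98) = sqrt(19979 - 686) = sqrt(19293) ≈ 138.90)
(-97 + 102)**2 + T = (-97 + 102)**2 + sqrt(19293) = 5**2 + sqrt(19293) = 25 + sqrt(19293)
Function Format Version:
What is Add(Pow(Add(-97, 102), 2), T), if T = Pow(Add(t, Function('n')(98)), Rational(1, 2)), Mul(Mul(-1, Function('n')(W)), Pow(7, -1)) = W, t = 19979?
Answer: Add(25, Pow(19293, Rational(1, 2))) ≈ 163.90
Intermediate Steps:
Function('n')(W) = Mul(-7, W)
T = Pow(19293, Rational(1, 2)) (T = Pow(Add(19979, Mul(-7, 98)), Rational(1, 2)) = Pow(Add(19979, -686), Rational(1, 2)) = Pow(19293, Rational(1, 2)) ≈ 138.90)
Add(Pow(Add(-97, 102), 2), T) = Add(Pow(Add(-97, 102), 2), Pow(19293, Rational(1, 2))) = Add(Pow(5, 2), Pow(19293, Rational(1, 2))) = Add(25, Pow(19293, Rational(1, 2)))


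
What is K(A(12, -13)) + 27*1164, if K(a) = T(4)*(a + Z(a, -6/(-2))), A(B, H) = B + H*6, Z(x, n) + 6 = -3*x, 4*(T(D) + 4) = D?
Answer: 31050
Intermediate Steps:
T(D) = -4 + D/4
Z(x, n) = -6 - 3*x
A(B, H) = B + 6*H
K(a) = 18 + 6*a (K(a) = (-4 + (¼)*4)*(a + (-6 - 3*a)) = (-4 + 1)*(-6 - 2*a) = -3*(-6 - 2*a) = 18 + 6*a)
K(A(12, -13)) + 27*1164 = (18 + 6*(12 + 6*(-13))) + 27*1164 = (18 + 6*(12 - 78)) + 31428 = (18 + 6*(-66)) + 31428 = (18 - 396) + 31428 = -378 + 31428 = 31050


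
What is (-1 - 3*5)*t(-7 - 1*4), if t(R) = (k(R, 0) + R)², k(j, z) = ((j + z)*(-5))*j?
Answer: -6071296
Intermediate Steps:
k(j, z) = j*(-5*j - 5*z) (k(j, z) = (-5*j - 5*z)*j = j*(-5*j - 5*z))
t(R) = (R - 5*R²)² (t(R) = (-5*R*(R + 0) + R)² = (-5*R*R + R)² = (-5*R² + R)² = (R - 5*R²)²)
(-1 - 3*5)*t(-7 - 1*4) = (-1 - 3*5)*((-7 - 1*4)²*(-1 + 5*(-7 - 1*4))²) = (-1 - 15)*((-7 - 4)²*(-1 + 5*(-7 - 4))²) = -16*(-11)²*(-1 + 5*(-11))² = -1936*(-1 - 55)² = -1936*(-56)² = -1936*3136 = -16*379456 = -6071296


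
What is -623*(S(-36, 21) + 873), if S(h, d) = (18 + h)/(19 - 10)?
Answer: -542633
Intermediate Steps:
S(h, d) = 2 + h/9 (S(h, d) = (18 + h)/9 = (18 + h)*(1/9) = 2 + h/9)
-623*(S(-36, 21) + 873) = -623*((2 + (1/9)*(-36)) + 873) = -623*((2 - 4) + 873) = -623*(-2 + 873) = -623*871 = -542633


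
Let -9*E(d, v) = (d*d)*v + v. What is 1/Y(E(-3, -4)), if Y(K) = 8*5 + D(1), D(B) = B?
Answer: 1/41 ≈ 0.024390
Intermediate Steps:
E(d, v) = -v/9 - v*d²/9 (E(d, v) = -((d*d)*v + v)/9 = -(d²*v + v)/9 = -(v*d² + v)/9 = -(v + v*d²)/9 = -v/9 - v*d²/9)
Y(K) = 41 (Y(K) = 8*5 + 1 = 40 + 1 = 41)
1/Y(E(-3, -4)) = 1/41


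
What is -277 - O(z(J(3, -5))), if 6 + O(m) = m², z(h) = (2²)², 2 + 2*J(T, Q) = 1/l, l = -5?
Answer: -527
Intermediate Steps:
J(T, Q) = -11/10 (J(T, Q) = -1 + (½)/(-5) = -1 + (½)*(-⅕) = -1 - ⅒ = -11/10)
z(h) = 16 (z(h) = 4² = 16)
O(m) = -6 + m²
-277 - O(z(J(3, -5))) = -277 - (-6 + 16²) = -277 - (-6 + 256) = -277 - 1*250 = -277 - 250 = -527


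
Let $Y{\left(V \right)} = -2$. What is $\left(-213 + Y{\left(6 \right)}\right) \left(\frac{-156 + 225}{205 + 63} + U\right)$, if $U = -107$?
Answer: $\frac{6150505}{268} \approx 22950.0$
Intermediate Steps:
$\left(-213 + Y{\left(6 \right)}\right) \left(\frac{-156 + 225}{205 + 63} + U\right) = \left(-213 - 2\right) \left(\frac{-156 + 225}{205 + 63} - 107\right) = - 215 \left(\frac{69}{268} - 107\right) = \left(-215\right) \left(- \frac{28607}{268}\right) = \frac{6150505}{268}$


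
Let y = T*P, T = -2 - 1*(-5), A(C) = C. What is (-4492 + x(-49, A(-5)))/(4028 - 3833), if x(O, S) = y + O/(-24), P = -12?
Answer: -108623/4680 ≈ -23.210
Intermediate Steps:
T = 3 (T = -2 + 5 = 3)
y = -36 (y = 3*(-12) = -36)
x(O, S) = -36 - O/24 (x(O, S) = -36 + O/(-24) = -36 + O*(-1/24) = -36 - O/24)
(-4492 + x(-49, A(-5)))/(4028 - 3833) = (-4492 + (-36 - 1/24*(-49)))/(4028 - 3833) = (-4492 + (-36 + 49/24))/195 = (-4492 - 815/24)*(1/195) = -108623/24*1/195 = -108623/4680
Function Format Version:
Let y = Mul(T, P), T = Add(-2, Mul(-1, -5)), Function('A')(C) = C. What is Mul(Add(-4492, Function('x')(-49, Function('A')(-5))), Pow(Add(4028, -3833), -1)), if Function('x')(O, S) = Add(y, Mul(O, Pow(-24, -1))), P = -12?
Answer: Rational(-108623, 4680) ≈ -23.210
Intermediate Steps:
T = 3 (T = Add(-2, 5) = 3)
y = -36 (y = Mul(3, -12) = -36)
Function('x')(O, S) = Add(-36, Mul(Rational(-1, 24), O)) (Function('x')(O, S) = Add(-36, Mul(O, Pow(-24, -1))) = Add(-36, Mul(O, Rational(-1, 24))) = Add(-36, Mul(Rational(-1, 24), O)))
Mul(Add(-4492, Function('x')(-49, Function('A')(-5))), Pow(Add(4028, -3833), -1)) = Mul(Add(-4492, Add(-36, Mul(Rational(-1, 24), -49))), Pow(Add(4028, -3833), -1)) = Mul(Add(-4492, Add(-36, Rational(49, 24))), Pow(195, -1)) = Mul(Add(-4492, Rational(-815, 24)), Rational(1, 195)) = Mul(Rational(-108623, 24), Rational(1, 195)) = Rational(-108623, 4680)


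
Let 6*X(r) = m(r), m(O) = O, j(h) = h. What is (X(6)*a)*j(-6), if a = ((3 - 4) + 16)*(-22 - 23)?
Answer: 4050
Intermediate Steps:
a = -675 (a = (-1 + 16)*(-45) = 15*(-45) = -675)
X(r) = r/6
(X(6)*a)*j(-6) = (((1/6)*6)*(-675))*(-6) = (1*(-675))*(-6) = -675*(-6) = 4050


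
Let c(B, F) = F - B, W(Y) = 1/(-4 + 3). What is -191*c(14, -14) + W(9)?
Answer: 5347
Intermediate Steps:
W(Y) = -1 (W(Y) = 1/(-1) = -1)
-191*c(14, -14) + W(9) = -191*(-14 - 1*14) - 1 = -191*(-14 - 14) - 1 = -191*(-28) - 1 = 5348 - 1 = 5347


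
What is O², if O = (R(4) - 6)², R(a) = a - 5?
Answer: 2401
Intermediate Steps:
R(a) = -5 + a
O = 49 (O = ((-5 + 4) - 6)² = (-1 - 6)² = (-7)² = 49)
O² = 49² = 2401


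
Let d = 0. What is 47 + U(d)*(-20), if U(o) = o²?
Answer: 47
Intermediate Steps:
47 + U(d)*(-20) = 47 + 0²*(-20) = 47 + 0*(-20) = 47 + 0 = 47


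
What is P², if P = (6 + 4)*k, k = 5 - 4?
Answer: 100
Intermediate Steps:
k = 1
P = 10 (P = (6 + 4)*1 = 10*1 = 10)
P² = 10² = 100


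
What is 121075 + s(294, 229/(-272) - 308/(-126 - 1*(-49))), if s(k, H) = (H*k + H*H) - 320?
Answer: 9003368313/73984 ≈ 1.2169e+5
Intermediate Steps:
s(k, H) = -320 + H**2 + H*k (s(k, H) = (H*k + H**2) - 320 = (H**2 + H*k) - 320 = -320 + H**2 + H*k)
121075 + s(294, 229/(-272) - 308/(-126 - 1*(-49))) = 121075 + (-320 + (229/(-272) - 308/(-126 - 1*(-49)))**2 + (229/(-272) - 308/(-126 - 1*(-49)))*294) = 121075 + (-320 + (229*(-1/272) - 308/(-126 + 49))**2 + (229*(-1/272) - 308/(-126 + 49))*294) = 121075 + (-320 + (-229/272 - 308/(-77))**2 + (-229/272 - 308/(-77))*294) = 121075 + (-320 + (-229/272 - 308*(-1/77))**2 + (-229/272 - 308*(-1/77))*294) = 121075 + (-320 + (-229/272 + 4)**2 + (-229/272 + 4)*294) = 121075 + (-320 + (859/272)**2 + (859/272)*294) = 121075 + (-320 + 737881/73984 + 126273/136) = 121075 + 45755513/73984 = 9003368313/73984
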